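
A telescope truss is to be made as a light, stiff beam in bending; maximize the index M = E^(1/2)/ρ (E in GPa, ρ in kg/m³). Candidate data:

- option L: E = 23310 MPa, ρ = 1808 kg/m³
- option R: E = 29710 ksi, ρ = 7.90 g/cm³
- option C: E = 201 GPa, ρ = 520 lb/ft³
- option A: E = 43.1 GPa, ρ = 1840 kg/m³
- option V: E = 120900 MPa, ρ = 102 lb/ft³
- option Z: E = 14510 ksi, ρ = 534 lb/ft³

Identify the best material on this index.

Normalizing units and computing the index:
  option L: E = 23.31 GPa, ρ = 1808 kg/m³
  option R: E = 204.8 GPa, ρ = 7900 kg/m³
  option C: E = 201.0 GPa, ρ = 8330 kg/m³
  option A: E = 43.10 GPa, ρ = 1840 kg/m³
  option V: E = 120.9 GPa, ρ = 1634 kg/m³
  option Z: E = 100.0 GPa, ρ = 8554 kg/m³
  option V: M = 6.73×10⁻³
  option A: M = 3.57×10⁻³
  option L: M = 2.67×10⁻³
  option R: M = 1.81×10⁻³
  option C: M = 1.70×10⁻³
  option Z: M = 1.17×10⁻³
Option V ranks first.

option V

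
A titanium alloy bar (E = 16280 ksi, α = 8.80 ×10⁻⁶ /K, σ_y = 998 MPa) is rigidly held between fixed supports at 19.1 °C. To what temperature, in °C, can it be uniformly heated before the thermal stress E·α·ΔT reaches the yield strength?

E = 16280 ksi = 112.2 GPa.
E·α·ΔT = 998.0 MPa ⇒ ΔT = 998.0 / (112.2×10³ × 8.80×10⁻⁶) = 1010 K.
T = 19.1 + 1010 = 1029 °C.

1030 °C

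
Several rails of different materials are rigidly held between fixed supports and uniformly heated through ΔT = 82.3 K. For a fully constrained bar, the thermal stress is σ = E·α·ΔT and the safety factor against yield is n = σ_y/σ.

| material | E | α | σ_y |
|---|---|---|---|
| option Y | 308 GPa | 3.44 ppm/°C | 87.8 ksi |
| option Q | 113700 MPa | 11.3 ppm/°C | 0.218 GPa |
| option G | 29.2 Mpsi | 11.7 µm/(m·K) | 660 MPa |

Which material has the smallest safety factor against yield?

Converting E to GPa, α to ×10⁻⁶/K, σ_y to MPa, then σ and n for each:
  option Y: E = 308.0, α = 3.44, σ_y = 605.4 → σ = 87.2 MPa, n = 6.94
  option Q: E = 113.7, α = 11.3, σ_y = 218.0 → σ = 106 MPa, n = 2.06
  option G: E = 201.3, α = 11.7, σ_y = 660.0 → σ = 194 MPa, n = 3.40
Option Q has the lowest safety factor, n = 2.06.

option Q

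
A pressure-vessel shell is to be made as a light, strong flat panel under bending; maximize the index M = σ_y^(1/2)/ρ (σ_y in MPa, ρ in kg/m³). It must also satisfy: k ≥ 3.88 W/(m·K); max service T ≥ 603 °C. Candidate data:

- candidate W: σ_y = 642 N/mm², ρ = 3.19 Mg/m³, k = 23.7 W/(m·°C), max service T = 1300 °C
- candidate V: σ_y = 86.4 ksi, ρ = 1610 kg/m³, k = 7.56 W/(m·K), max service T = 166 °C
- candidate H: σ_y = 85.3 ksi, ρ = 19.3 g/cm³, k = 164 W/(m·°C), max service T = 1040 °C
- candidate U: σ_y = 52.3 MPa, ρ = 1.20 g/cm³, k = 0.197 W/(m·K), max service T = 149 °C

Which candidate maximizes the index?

Screen on constraints: k ≥ 3.88 W/(m·K); max service T ≥ 603 °C. Survivors: candidate W, candidate H.
After converting to SI:
  candidate W: σ_y = 642.0 MPa, ρ = 3190 kg/m³
  candidate H: σ_y = 588.1 MPa, ρ = 19300 kg/m³
  candidate W: M = 7.94×10⁻³
  candidate H: M = 1.26×10⁻³
The maximum is for candidate W.

candidate W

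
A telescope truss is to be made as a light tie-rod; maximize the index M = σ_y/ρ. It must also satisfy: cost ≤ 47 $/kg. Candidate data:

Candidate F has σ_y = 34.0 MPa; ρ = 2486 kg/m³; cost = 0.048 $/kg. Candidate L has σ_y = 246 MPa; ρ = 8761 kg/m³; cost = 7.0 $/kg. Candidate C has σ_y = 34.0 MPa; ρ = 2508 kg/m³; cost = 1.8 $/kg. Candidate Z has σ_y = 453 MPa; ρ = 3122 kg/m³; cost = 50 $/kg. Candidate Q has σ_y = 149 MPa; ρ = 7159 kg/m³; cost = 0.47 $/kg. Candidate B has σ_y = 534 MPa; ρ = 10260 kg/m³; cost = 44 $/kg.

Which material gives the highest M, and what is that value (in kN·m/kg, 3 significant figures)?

Screen on constraints: cost ≤ 47 $/kg. Survivors: candidate F, candidate L, candidate C, candidate Q, candidate B.
Per-candidate index values:
  candidate B: M = 52.0 kN·m/kg
  candidate L: M = 28.1 kN·m/kg
  candidate Q: M = 20.8 kN·m/kg
  candidate F: M = 13.7 kN·m/kg
  candidate C: M = 13.6 kN·m/kg
The maximum is for candidate B.

candidate B, M = 52.0 kN·m/kg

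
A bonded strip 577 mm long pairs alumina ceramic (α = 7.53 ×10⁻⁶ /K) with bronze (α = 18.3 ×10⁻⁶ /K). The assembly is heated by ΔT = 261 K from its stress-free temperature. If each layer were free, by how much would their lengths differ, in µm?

Δα = |7.53 − 18.3|×10⁻⁶/K = 10.8×10⁻⁶/K.
ΔL_mismatch = Δα·L·ΔT = 10.8×10⁻⁶ × 577.0 mm × 261.0 K = 1620 µm.

1620 µm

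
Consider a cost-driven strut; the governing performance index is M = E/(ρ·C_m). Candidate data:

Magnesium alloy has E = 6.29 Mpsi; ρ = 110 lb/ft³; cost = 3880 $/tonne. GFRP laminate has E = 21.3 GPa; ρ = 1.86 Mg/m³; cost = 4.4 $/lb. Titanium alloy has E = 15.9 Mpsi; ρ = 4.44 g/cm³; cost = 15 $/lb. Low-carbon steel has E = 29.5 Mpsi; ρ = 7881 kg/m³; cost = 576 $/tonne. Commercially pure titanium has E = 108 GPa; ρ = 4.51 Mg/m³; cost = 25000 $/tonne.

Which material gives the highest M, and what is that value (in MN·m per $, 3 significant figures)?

low-carbon steel, M = 44.8 MN·m per $

Normalizing units and computing the index:
  magnesium alloy: E = 43.37 GPa, ρ = 1762 kg/m³, cost = 3.880 $/kg
  GFRP laminate: E = 21.30 GPa, ρ = 1860 kg/m³, cost = 9.700 $/kg
  titanium alloy: E = 109.6 GPa, ρ = 4440 kg/m³, cost = 33.07 $/kg
  low-carbon steel: E = 203.4 GPa, ρ = 7881 kg/m³, cost = 0.5760 $/kg
  commercially pure titanium: E = 108.0 GPa, ρ = 4510 kg/m³, cost = 25.00 $/kg
  low-carbon steel: M = 44.8 MN·m per $
  magnesium alloy: M = 6.34 MN·m per $
  GFRP laminate: M = 1.18 MN·m per $
  commercially pure titanium: M = 0.958 MN·m per $
  titanium alloy: M = 0.747 MN·m per $
Low-carbon steel has the largest M.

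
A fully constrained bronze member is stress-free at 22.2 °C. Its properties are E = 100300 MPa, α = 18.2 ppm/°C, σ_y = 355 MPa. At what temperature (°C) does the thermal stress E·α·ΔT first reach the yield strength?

E = 100300 MPa = 100.3 GPa.
E·α·ΔT = 355.0 MPa ⇒ ΔT = 355.0 / (100.3×10³ × 18.2×10⁻⁶) = 194.5 K.
T = 22.2 + 194.5 = 216.7 °C.

217 °C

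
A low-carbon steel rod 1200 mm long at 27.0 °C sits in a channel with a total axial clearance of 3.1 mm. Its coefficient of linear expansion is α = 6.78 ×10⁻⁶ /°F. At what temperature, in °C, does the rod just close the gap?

α = 6.78×10⁻⁶/°F × 9/5 = 12.2×10⁻⁶/K.
α·L₀·ΔT = 3.1 mm ⇒ ΔT = 3.1 / (12.2×10⁻⁶ × 1200.0) = 211.7 K.
T = 27.0 + 211.7 = 238.7 °C.

239 °C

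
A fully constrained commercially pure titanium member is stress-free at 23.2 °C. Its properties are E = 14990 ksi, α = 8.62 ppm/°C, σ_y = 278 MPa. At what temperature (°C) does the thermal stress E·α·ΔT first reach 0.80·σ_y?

E = 14990 ksi = 103.4 GPa.
E·α·ΔT = 222.4 MPa ⇒ ΔT = 222.4 / (103.4×10³ × 8.62×10⁻⁶) = 249.6 K.
T = 23.2 + 249.6 = 272.8 °C.

273 °C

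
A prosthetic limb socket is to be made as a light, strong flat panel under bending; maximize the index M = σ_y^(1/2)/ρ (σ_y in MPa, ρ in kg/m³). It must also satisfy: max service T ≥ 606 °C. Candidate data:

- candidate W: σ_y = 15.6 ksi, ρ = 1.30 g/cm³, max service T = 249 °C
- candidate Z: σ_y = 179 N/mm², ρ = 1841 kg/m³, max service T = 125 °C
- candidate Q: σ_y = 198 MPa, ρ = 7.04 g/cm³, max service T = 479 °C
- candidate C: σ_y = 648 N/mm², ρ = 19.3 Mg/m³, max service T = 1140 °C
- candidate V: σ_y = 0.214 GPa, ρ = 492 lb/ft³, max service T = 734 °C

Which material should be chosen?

candidate V

Screen on constraints: max service T ≥ 606 °C. Survivors: candidate C, candidate V.
After converting to SI:
  candidate C: σ_y = 648.0 MPa, ρ = 19300 kg/m³
  candidate V: σ_y = 214.0 MPa, ρ = 7881 kg/m³
  candidate V: M = 1.86×10⁻³
  candidate C: M = 1.32×10⁻³
Candidate V has the largest M.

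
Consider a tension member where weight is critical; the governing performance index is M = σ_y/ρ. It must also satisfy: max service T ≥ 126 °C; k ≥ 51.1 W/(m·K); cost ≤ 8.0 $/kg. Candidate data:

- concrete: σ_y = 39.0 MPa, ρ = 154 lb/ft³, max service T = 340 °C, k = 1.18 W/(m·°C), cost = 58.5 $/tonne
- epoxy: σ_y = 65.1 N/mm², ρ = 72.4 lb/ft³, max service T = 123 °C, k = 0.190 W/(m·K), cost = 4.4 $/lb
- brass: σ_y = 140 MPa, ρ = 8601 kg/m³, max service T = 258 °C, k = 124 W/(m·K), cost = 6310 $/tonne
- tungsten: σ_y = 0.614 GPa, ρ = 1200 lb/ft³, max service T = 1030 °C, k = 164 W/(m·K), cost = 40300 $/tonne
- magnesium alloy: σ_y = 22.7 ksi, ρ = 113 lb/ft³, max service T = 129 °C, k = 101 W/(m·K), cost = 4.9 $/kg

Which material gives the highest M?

magnesium alloy

Screen on constraints: max service T ≥ 126 °C; k ≥ 51.1 W/(m·K); cost ≤ 8.0 $/kg. Survivors: brass, magnesium alloy.
After converting to SI:
  brass: σ_y = 140.0 MPa, ρ = 8601 kg/m³
  magnesium alloy: σ_y = 156.5 MPa, ρ = 1810 kg/m³
  magnesium alloy: M = 86.5 kN·m/kg
  brass: M = 16.3 kN·m/kg
Magnesium alloy has the largest M.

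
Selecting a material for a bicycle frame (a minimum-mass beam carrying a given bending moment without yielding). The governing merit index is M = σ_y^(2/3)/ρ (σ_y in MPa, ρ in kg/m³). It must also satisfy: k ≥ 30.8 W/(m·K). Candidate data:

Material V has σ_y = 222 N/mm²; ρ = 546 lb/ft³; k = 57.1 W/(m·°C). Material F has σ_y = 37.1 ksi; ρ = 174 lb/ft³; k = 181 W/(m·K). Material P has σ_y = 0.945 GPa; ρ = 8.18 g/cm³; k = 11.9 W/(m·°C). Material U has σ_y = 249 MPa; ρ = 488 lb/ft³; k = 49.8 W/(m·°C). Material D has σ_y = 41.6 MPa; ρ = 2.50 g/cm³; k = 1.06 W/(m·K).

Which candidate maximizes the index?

Screen on constraints: k ≥ 30.8 W/(m·K). Survivors: material V, material F, material U.
Putting every candidate on a common basis:
  material V: σ_y = 222.0 MPa, ρ = 8746 kg/m³
  material F: σ_y = 255.8 MPa, ρ = 2787 kg/m³
  material U: σ_y = 249.0 MPa, ρ = 7817 kg/m³
  material F: M = 14.5×10⁻³
  material U: M = 5.06×10⁻³
  material V: M = 4.19×10⁻³
The maximum is for material F.

material F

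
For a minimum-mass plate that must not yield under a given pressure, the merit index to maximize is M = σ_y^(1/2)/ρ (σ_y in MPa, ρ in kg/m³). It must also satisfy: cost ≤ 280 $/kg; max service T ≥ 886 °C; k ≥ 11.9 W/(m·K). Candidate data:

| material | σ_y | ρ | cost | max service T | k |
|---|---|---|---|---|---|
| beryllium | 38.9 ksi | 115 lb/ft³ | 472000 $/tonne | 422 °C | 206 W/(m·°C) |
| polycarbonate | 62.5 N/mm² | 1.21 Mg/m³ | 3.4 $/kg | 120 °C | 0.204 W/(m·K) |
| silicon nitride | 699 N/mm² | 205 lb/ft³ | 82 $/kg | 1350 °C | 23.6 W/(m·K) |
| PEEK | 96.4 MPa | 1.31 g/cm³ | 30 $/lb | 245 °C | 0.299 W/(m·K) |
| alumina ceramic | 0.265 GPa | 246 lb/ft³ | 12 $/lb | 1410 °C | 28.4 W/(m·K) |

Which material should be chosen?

Screen on constraints: cost ≤ 280 $/kg; max service T ≥ 886 °C; k ≥ 11.9 W/(m·K). Survivors: silicon nitride, alumina ceramic.
Normalizing units and computing the index:
  silicon nitride: σ_y = 699.0 MPa, ρ = 3284 kg/m³
  alumina ceramic: σ_y = 265.0 MPa, ρ = 3941 kg/m³
  silicon nitride: M = 8.05×10⁻³
  alumina ceramic: M = 4.13×10⁻³
Silicon nitride ranks first.

silicon nitride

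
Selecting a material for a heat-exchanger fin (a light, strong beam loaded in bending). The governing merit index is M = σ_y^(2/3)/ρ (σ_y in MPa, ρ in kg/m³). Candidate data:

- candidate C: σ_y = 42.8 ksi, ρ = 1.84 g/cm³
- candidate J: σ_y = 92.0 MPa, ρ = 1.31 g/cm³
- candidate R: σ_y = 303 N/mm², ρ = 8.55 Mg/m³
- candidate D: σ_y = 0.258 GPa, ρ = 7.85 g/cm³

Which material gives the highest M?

Convert each candidate to consistent units, then evaluate M:
  candidate C: σ_y = 295.1 MPa, ρ = 1840 kg/m³
  candidate J: σ_y = 92.00 MPa, ρ = 1310 kg/m³
  candidate R: σ_y = 303.0 MPa, ρ = 8550 kg/m³
  candidate D: σ_y = 258.0 MPa, ρ = 7850 kg/m³
  candidate C: M = 24.1×10⁻³
  candidate J: M = 15.6×10⁻³
  candidate R: M = 5.28×10⁻³
  candidate D: M = 5.16×10⁻³
The maximum is for candidate C.

candidate C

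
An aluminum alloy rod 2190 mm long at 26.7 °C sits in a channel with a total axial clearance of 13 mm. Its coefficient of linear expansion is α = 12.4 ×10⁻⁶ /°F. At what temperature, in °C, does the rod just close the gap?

293 °C

α = 12.4×10⁻⁶/°F × 9/5 = 22.3×10⁻⁶/K.
α·L₀·ΔT = 13.0 mm ⇒ ΔT = 13.0 / (22.3×10⁻⁶ × 2190.0) = 266.0 K.
T = 26.7 + 266.0 = 292.7 °C.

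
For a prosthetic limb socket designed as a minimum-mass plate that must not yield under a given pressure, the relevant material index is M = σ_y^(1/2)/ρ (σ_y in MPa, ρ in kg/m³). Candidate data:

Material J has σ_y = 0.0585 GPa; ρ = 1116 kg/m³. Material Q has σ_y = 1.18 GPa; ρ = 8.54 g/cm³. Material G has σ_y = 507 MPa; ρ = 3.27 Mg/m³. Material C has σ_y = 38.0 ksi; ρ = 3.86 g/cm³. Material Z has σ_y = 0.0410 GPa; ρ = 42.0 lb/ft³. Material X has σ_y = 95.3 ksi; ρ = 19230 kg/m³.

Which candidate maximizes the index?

material Z

Putting every candidate on a common basis:
  material J: σ_y = 58.50 MPa, ρ = 1116 kg/m³
  material Q: σ_y = 1180 MPa, ρ = 8540 kg/m³
  material G: σ_y = 507.0 MPa, ρ = 3270 kg/m³
  material C: σ_y = 262.0 MPa, ρ = 3860 kg/m³
  material Z: σ_y = 41.00 MPa, ρ = 672.8 kg/m³
  material X: σ_y = 657.1 MPa, ρ = 19230 kg/m³
  material Z: M = 9.52×10⁻³
  material G: M = 6.89×10⁻³
  material J: M = 6.85×10⁻³
  material C: M = 4.19×10⁻³
  material Q: M = 4.02×10⁻³
  material X: M = 1.33×10⁻³
Material Z has the largest M.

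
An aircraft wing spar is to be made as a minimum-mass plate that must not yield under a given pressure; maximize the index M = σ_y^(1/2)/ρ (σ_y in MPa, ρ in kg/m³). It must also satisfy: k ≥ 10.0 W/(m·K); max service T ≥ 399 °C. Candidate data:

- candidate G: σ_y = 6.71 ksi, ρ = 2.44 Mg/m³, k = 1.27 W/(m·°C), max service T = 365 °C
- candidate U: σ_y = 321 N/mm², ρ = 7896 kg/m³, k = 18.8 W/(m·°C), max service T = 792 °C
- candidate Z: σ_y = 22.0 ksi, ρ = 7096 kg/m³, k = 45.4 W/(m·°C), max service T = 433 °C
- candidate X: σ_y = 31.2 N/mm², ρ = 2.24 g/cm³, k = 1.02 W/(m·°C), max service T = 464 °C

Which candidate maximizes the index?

candidate U

Screen on constraints: k ≥ 10.0 W/(m·K); max service T ≥ 399 °C. Survivors: candidate U, candidate Z.
Putting every candidate on a common basis:
  candidate U: σ_y = 321.0 MPa, ρ = 7896 kg/m³
  candidate Z: σ_y = 151.7 MPa, ρ = 7096 kg/m³
  candidate U: M = 2.27×10⁻³
  candidate Z: M = 1.74×10⁻³
Highest index: candidate U.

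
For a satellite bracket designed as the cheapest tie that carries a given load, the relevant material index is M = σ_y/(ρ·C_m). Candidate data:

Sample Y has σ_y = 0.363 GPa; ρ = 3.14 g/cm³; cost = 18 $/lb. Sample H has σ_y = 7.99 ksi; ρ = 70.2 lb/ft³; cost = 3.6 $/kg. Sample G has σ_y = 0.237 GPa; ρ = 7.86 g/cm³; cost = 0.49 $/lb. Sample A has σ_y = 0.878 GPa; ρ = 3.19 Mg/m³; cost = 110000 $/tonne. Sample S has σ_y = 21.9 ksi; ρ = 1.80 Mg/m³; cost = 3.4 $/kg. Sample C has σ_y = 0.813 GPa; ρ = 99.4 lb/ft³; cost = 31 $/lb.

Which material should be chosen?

sample G

After converting to SI:
  sample Y: σ_y = 363.0 MPa, ρ = 3140 kg/m³, cost = 39.68 $/kg
  sample H: σ_y = 55.09 MPa, ρ = 1124 kg/m³, cost = 3.600 $/kg
  sample G: σ_y = 237.0 MPa, ρ = 7860 kg/m³, cost = 1.080 $/kg
  sample A: σ_y = 878.0 MPa, ρ = 3190 kg/m³, cost = 110.0 $/kg
  sample S: σ_y = 151.0 MPa, ρ = 1800 kg/m³, cost = 3.400 $/kg
  sample C: σ_y = 813.0 MPa, ρ = 1592 kg/m³, cost = 68.34 $/kg
  sample G: M = 27.9 kN·m per $
  sample S: M = 24.7 kN·m per $
  sample H: M = 13.6 kN·m per $
  sample C: M = 7.47 kN·m per $
  sample Y: M = 2.91 kN·m per $
  sample A: M = 2.50 kN·m per $
The maximum is for sample G.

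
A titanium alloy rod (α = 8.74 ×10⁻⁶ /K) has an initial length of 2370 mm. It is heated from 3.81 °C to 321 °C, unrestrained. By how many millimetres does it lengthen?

ΔT = 321 − 3.81 = 317.2 K.
ΔL = α·L₀·ΔT = 8.74×10⁻⁶ × 2370 mm × 317.2 K = 6.57 mm.

6.57 mm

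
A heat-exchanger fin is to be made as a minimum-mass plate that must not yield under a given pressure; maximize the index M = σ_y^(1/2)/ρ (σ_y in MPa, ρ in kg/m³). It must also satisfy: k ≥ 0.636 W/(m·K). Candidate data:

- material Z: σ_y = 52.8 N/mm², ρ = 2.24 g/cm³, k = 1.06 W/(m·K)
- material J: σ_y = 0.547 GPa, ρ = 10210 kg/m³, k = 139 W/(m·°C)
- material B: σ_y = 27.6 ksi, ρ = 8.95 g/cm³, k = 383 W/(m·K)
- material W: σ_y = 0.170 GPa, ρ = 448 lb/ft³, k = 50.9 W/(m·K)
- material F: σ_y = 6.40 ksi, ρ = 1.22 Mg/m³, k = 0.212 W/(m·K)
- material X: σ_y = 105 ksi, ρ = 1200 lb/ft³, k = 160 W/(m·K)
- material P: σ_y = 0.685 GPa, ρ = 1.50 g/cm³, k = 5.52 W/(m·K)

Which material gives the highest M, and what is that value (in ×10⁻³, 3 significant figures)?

Screen on constraints: k ≥ 0.636 W/(m·K). Survivors: material Z, material J, material B, material W, material X, material P.
Convert each candidate to consistent units, then evaluate M:
  material Z: σ_y = 52.80 MPa, ρ = 2240 kg/m³
  material J: σ_y = 547.0 MPa, ρ = 10210 kg/m³
  material B: σ_y = 190.3 MPa, ρ = 8950 kg/m³
  material W: σ_y = 170.0 MPa, ρ = 7176 kg/m³
  material X: σ_y = 723.9 MPa, ρ = 19220 kg/m³
  material P: σ_y = 685.0 MPa, ρ = 1500 kg/m³
  material P: M = 17.4×10⁻³
  material Z: M = 3.24×10⁻³
  material J: M = 2.29×10⁻³
  material W: M = 1.82×10⁻³
  material B: M = 1.54×10⁻³
  material X: M = 1.40×10⁻³
Material P has the largest M.

material P, M = 17.4×10⁻³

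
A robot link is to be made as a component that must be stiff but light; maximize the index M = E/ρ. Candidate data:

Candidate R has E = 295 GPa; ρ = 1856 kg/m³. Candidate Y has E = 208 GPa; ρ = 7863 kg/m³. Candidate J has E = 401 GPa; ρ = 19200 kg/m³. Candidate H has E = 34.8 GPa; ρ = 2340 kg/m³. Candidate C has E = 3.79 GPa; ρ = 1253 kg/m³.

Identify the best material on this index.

Per-candidate index values:
  candidate R: M = 159 MN·m/kg
  candidate Y: M = 26.5 MN·m/kg
  candidate J: M = 20.9 MN·m/kg
  candidate H: M = 14.9 MN·m/kg
  candidate C: M = 3.02 MN·m/kg
Candidate R ranks first.

candidate R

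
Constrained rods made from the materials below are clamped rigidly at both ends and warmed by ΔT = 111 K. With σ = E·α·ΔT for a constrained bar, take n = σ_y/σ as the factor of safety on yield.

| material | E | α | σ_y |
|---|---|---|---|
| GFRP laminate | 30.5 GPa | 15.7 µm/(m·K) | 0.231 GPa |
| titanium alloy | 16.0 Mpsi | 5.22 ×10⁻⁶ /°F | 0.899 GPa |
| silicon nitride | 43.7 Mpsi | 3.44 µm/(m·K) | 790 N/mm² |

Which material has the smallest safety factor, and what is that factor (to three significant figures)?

GFRP laminate, n = 4.35

In consistent units (E in GPa, α in ×10⁻⁶/K, σ_y in MPa):
  GFRP laminate: E = 30.50, α = 15.7, σ_y = 231.0 → σ = 53.2 MPa, n = 4.35
  titanium alloy: E = 110.3, α = 9.40, σ_y = 899.0 → σ = 115 MPa, n = 7.81
  silicon nitride: E = 301.3, α = 3.44, σ_y = 790.0 → σ = 115 MPa, n = 6.87
Smallest n: GFRP laminate with n = 4.35.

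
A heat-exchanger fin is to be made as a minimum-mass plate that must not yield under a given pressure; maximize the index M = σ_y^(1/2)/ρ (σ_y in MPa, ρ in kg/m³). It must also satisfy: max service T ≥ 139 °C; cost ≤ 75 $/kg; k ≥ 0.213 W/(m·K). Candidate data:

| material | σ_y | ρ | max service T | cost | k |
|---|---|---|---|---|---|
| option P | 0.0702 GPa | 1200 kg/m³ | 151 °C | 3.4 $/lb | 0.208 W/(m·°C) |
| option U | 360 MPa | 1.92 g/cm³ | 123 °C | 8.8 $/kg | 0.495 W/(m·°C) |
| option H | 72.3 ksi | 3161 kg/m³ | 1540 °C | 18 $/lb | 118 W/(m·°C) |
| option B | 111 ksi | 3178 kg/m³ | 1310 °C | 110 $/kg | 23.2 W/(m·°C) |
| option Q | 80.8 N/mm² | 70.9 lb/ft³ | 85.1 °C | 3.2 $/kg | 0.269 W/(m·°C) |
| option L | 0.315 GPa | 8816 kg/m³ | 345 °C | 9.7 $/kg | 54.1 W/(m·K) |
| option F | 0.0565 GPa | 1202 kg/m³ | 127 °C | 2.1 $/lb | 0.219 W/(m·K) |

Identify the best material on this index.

option H

Screen on constraints: max service T ≥ 139 °C; cost ≤ 75 $/kg; k ≥ 0.213 W/(m·K). Survivors: option H, option L.
Convert each candidate to consistent units, then evaluate M:
  option H: σ_y = 498.5 MPa, ρ = 3161 kg/m³
  option L: σ_y = 315.0 MPa, ρ = 8816 kg/m³
  option H: M = 7.06×10⁻³
  option L: M = 2.01×10⁻³
Option H ranks first.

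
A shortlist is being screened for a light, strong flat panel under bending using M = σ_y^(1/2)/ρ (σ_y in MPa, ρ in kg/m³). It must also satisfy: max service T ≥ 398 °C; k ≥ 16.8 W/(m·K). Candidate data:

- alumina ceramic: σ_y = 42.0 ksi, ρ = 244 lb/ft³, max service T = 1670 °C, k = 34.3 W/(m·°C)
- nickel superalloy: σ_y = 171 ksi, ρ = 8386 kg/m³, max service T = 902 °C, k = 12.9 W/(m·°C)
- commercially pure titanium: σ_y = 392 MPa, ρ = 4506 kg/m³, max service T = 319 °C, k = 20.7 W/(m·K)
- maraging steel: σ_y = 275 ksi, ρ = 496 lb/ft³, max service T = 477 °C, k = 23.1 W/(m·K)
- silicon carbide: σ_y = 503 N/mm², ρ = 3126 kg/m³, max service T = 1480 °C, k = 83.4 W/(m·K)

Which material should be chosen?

silicon carbide

Screen on constraints: max service T ≥ 398 °C; k ≥ 16.8 W/(m·K). Survivors: alumina ceramic, maraging steel, silicon carbide.
Putting every candidate on a common basis:
  alumina ceramic: σ_y = 289.6 MPa, ρ = 3909 kg/m³
  maraging steel: σ_y = 1896 MPa, ρ = 7945 kg/m³
  silicon carbide: σ_y = 503.0 MPa, ρ = 3126 kg/m³
  silicon carbide: M = 7.17×10⁻³
  maraging steel: M = 5.48×10⁻³
  alumina ceramic: M = 4.35×10⁻³
Silicon carbide ranks first.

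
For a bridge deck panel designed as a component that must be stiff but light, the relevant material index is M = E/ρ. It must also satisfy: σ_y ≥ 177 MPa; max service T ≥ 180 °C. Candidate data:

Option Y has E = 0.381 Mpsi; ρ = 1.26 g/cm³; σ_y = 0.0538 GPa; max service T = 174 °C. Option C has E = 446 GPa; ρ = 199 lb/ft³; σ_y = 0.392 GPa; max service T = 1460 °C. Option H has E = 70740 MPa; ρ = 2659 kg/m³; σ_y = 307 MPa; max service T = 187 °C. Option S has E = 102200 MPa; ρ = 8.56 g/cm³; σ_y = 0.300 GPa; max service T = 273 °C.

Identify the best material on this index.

Screen on constraints: σ_y ≥ 177 MPa; max service T ≥ 180 °C. Survivors: option C, option H, option S.
Convert each candidate to consistent units, then evaluate M:
  option C: E = 446.0 GPa, ρ = 3188 kg/m³
  option H: E = 70.74 GPa, ρ = 2659 kg/m³
  option S: E = 102.2 GPa, ρ = 8560 kg/m³
  option C: M = 140 MN·m/kg
  option H: M = 26.6 MN·m/kg
  option S: M = 11.9 MN·m/kg
The maximum is for option C.

option C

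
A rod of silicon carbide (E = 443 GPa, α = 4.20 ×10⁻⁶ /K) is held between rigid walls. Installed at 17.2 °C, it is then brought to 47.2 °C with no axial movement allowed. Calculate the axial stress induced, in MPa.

55.8 MPa

ΔT = 30.00 K. Constrained thermal stress σ = E·α·ΔT = 443.0×10³ MPa × 4.20×10⁻⁶ × 30.00 = 55.8 MPa (compressive).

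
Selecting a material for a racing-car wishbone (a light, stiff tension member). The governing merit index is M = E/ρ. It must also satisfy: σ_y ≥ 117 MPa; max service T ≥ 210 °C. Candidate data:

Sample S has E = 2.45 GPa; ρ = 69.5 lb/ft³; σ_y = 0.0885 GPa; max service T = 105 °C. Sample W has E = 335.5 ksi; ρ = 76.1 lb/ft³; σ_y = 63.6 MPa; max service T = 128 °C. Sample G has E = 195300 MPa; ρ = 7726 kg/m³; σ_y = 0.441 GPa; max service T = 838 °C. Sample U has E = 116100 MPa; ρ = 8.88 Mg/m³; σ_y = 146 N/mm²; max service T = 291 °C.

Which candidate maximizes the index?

sample G

Screen on constraints: σ_y ≥ 117 MPa; max service T ≥ 210 °C. Survivors: sample G, sample U.
After converting to SI:
  sample G: E = 195.3 GPa, ρ = 7726 kg/m³
  sample U: E = 116.1 GPa, ρ = 8880 kg/m³
  sample G: M = 25.3 MN·m/kg
  sample U: M = 13.1 MN·m/kg
Sample G ranks first.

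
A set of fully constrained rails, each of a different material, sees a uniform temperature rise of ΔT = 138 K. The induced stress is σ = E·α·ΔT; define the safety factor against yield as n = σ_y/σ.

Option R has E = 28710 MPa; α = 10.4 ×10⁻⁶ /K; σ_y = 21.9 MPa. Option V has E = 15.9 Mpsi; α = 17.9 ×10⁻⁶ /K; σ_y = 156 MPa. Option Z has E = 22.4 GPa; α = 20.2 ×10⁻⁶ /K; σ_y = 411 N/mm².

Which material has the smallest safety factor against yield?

Converting E to GPa, α to ×10⁻⁶/K, σ_y to MPa, then σ and n for each:
  option R: E = 28.71, α = 10.4, σ_y = 21.90 → σ = 41.2 MPa, n = 0.531
  option V: E = 109.6, α = 17.9, σ_y = 156.0 → σ = 271 MPa, n = 0.576
  option Z: E = 22.40, α = 20.2, σ_y = 411.0 → σ = 62.4 MPa, n = 6.58
The minimum is option R at n = 0.531.

option R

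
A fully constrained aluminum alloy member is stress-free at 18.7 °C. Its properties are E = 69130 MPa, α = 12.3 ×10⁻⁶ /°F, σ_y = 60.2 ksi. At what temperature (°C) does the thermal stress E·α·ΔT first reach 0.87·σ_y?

255 °C

E = 69130 MPa = 69.13 GPa.
α = 12.3×10⁻⁶/°F × 9/5 = 22.1×10⁻⁶/K.
σ_y = 60.2 ksi = 415.1 MPa.
E·α·ΔT = 361.1 MPa ⇒ ΔT = 361.1 / (69.13×10³ × 22.1×10⁻⁶) = 235.9 K.
T = 18.7 + 235.9 = 254.6 °C.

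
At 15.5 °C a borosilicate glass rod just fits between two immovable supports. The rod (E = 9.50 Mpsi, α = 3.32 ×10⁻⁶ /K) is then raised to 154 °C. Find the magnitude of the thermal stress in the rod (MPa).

30.1 MPa

E = 9.50 Mpsi = 65.50 GPa.
ΔT = 138.5 K. Constrained thermal stress σ = E·α·ΔT = 65.50×10³ MPa × 3.32×10⁻⁶ × 138.5 = 30.1 MPa (compressive).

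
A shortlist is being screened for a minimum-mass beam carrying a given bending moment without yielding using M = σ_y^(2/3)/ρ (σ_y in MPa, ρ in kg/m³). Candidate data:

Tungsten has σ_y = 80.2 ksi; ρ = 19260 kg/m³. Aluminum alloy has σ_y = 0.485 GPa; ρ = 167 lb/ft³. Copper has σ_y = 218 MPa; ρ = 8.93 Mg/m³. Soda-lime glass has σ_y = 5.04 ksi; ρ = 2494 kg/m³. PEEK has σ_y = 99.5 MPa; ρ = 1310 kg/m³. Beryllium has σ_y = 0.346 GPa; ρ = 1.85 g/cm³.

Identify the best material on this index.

beryllium

Putting every candidate on a common basis:
  tungsten: σ_y = 553.0 MPa, ρ = 19260 kg/m³
  aluminum alloy: σ_y = 485.0 MPa, ρ = 2675 kg/m³
  copper: σ_y = 218.0 MPa, ρ = 8930 kg/m³
  soda-lime glass: σ_y = 34.75 MPa, ρ = 2494 kg/m³
  PEEK: σ_y = 99.50 MPa, ρ = 1310 kg/m³
  beryllium: σ_y = 346.0 MPa, ρ = 1850 kg/m³
  beryllium: M = 26.6×10⁻³
  aluminum alloy: M = 23.1×10⁻³
  PEEK: M = 16.4×10⁻³
  soda-lime glass: M = 4.27×10⁻³
  copper: M = 4.06×10⁻³
  tungsten: M = 3.50×10⁻³
Highest index: beryllium.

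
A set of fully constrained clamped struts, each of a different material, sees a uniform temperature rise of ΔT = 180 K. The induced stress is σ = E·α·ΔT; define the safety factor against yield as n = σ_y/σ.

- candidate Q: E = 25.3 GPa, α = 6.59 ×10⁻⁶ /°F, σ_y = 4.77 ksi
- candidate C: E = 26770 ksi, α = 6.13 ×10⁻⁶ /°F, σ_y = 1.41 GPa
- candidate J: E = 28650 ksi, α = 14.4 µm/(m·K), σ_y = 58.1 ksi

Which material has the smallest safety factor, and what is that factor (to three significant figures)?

candidate Q, n = 0.609

With everything in SI (GPa, ×10⁻⁶/K, MPa):
  candidate Q: E = 25.30, α = 11.9, σ_y = 32.89 → σ = 54.0 MPa, n = 0.609
  candidate C: E = 184.6, α = 11.0, σ_y = 1410 → σ = 367 MPa, n = 3.85
  candidate J: E = 197.5, α = 14.4, σ_y = 400.6 → σ = 512 MPa, n = 0.782
Smallest n: candidate Q with n = 0.609.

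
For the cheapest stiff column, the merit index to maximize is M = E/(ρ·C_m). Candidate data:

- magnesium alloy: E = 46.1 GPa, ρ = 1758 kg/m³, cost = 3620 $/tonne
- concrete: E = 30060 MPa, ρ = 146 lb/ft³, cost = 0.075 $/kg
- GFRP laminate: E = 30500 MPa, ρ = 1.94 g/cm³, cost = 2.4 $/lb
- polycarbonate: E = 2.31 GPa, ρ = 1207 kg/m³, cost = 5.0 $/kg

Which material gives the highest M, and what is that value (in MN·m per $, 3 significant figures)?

concrete, M = 171 MN·m per $

Putting every candidate on a common basis:
  magnesium alloy: E = 46.10 GPa, ρ = 1758 kg/m³, cost = 3.620 $/kg
  concrete: E = 30.06 GPa, ρ = 2339 kg/m³, cost = 0.07500 $/kg
  GFRP laminate: E = 30.50 GPa, ρ = 1940 kg/m³, cost = 5.291 $/kg
  polycarbonate: E = 2.310 GPa, ρ = 1207 kg/m³, cost = 5.000 $/kg
  concrete: M = 171 MN·m per $
  magnesium alloy: M = 7.24 MN·m per $
  GFRP laminate: M = 2.97 MN·m per $
  polycarbonate: M = 0.383 MN·m per $
Highest index: concrete.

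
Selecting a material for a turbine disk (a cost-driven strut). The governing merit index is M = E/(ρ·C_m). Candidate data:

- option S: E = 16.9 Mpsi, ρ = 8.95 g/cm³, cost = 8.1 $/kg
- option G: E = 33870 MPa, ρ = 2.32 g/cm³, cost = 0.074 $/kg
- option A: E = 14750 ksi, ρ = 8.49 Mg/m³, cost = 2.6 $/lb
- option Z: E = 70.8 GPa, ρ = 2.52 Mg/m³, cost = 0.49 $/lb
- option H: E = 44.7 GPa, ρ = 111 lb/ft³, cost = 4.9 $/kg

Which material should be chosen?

Putting every candidate on a common basis:
  option S: E = 116.5 GPa, ρ = 8950 kg/m³, cost = 8.100 $/kg
  option G: E = 33.87 GPa, ρ = 2320 kg/m³, cost = 0.07400 $/kg
  option A: E = 101.7 GPa, ρ = 8490 kg/m³, cost = 5.732 $/kg
  option Z: E = 70.80 GPa, ρ = 2520 kg/m³, cost = 1.080 $/kg
  option H: E = 44.70 GPa, ρ = 1778 kg/m³, cost = 4.900 $/kg
  option G: M = 197 MN·m per $
  option Z: M = 26.0 MN·m per $
  option H: M = 5.13 MN·m per $
  option A: M = 2.09 MN·m per $
  option S: M = 1.61 MN·m per $
Option G has the largest M.

option G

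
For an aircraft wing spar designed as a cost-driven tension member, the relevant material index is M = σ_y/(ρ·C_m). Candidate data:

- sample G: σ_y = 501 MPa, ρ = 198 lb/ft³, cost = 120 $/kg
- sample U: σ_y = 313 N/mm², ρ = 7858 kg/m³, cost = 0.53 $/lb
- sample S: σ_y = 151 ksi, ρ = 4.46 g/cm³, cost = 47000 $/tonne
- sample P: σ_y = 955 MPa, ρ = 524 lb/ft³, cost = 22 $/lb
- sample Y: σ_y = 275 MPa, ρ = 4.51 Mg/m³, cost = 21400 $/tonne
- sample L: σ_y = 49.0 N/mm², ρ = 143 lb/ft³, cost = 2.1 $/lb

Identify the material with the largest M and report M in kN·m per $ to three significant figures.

sample U, M = 34.1 kN·m per $

Convert each candidate to consistent units, then evaluate M:
  sample G: σ_y = 501.0 MPa, ρ = 3172 kg/m³, cost = 120.0 $/kg
  sample U: σ_y = 313.0 MPa, ρ = 7858 kg/m³, cost = 1.168 $/kg
  sample S: σ_y = 1041 MPa, ρ = 4460 kg/m³, cost = 47.00 $/kg
  sample P: σ_y = 955.0 MPa, ρ = 8394 kg/m³, cost = 48.50 $/kg
  sample Y: σ_y = 275.0 MPa, ρ = 4510 kg/m³, cost = 21.40 $/kg
  sample L: σ_y = 49.00 MPa, ρ = 2291 kg/m³, cost = 4.630 $/kg
  sample U: M = 34.1 kN·m per $
  sample S: M = 4.97 kN·m per $
  sample L: M = 4.62 kN·m per $
  sample Y: M = 2.85 kN·m per $
  sample P: M = 2.35 kN·m per $
  sample G: M = 1.32 kN·m per $
Highest index: sample U.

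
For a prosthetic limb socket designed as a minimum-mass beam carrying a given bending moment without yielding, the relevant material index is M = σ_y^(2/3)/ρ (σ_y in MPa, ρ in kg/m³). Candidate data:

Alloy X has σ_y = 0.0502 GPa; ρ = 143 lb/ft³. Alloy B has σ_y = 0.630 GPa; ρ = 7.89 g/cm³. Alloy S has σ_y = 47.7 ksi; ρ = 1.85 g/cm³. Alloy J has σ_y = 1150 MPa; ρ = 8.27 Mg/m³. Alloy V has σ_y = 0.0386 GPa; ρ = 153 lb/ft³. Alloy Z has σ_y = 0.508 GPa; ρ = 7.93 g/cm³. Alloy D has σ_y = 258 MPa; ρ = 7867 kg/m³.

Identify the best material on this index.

Normalizing units and computing the index:
  alloy X: σ_y = 50.20 MPa, ρ = 2291 kg/m³
  alloy B: σ_y = 630.0 MPa, ρ = 7890 kg/m³
  alloy S: σ_y = 328.9 MPa, ρ = 1850 kg/m³
  alloy J: σ_y = 1150 MPa, ρ = 8270 kg/m³
  alloy V: σ_y = 38.60 MPa, ρ = 2451 kg/m³
  alloy Z: σ_y = 508.0 MPa, ρ = 7930 kg/m³
  alloy D: σ_y = 258.0 MPa, ρ = 7867 kg/m³
  alloy S: M = 25.8×10⁻³
  alloy J: M = 13.3×10⁻³
  alloy B: M = 9.31×10⁻³
  alloy Z: M = 8.03×10⁻³
  alloy X: M = 5.94×10⁻³
  alloy D: M = 5.15×10⁻³
  alloy V: M = 4.66×10⁻³
Alloy S ranks first.

alloy S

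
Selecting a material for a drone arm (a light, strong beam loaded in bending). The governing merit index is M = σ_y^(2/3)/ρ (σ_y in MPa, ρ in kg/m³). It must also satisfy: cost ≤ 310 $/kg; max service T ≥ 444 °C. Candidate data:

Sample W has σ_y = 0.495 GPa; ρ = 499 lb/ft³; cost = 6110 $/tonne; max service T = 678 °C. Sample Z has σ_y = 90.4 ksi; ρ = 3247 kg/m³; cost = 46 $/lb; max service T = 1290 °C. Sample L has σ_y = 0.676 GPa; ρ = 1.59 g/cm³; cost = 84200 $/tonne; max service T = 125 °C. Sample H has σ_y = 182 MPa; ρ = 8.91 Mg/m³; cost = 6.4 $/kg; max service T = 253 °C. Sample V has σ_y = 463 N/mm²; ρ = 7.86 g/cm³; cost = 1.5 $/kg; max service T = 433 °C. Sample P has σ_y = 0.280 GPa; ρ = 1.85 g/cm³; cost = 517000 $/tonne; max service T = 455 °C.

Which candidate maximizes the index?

Screen on constraints: cost ≤ 310 $/kg; max service T ≥ 444 °C. Survivors: sample W, sample Z.
Putting every candidate on a common basis:
  sample W: σ_y = 495.0 MPa, ρ = 7993 kg/m³
  sample Z: σ_y = 623.3 MPa, ρ = 3247 kg/m³
  sample Z: M = 22.5×10⁻³
  sample W: M = 7.83×10⁻³
Sample Z ranks first.

sample Z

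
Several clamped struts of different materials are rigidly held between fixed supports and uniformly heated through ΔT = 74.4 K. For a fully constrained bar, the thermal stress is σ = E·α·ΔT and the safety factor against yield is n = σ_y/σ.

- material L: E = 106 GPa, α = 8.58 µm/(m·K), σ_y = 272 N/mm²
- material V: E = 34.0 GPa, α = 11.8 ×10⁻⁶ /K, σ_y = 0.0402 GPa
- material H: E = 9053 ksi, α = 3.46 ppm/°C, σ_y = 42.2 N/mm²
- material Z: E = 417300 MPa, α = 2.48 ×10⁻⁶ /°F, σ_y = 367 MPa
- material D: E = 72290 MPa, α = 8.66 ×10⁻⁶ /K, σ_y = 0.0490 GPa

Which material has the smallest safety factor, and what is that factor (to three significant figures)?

material D, n = 1.05

In consistent units (E in GPa, α in ×10⁻⁶/K, σ_y in MPa):
  material L: E = 106.0, α = 8.58, σ_y = 272.0 → σ = 67.7 MPa, n = 4.02
  material V: E = 34.00, α = 11.8, σ_y = 40.20 → σ = 29.8 MPa, n = 1.35
  material H: E = 62.42, α = 3.46, σ_y = 42.20 → σ = 16.1 MPa, n = 2.63
  material Z: E = 417.3, α = 4.46, σ_y = 367.0 → σ = 139 MPa, n = 2.65
  material D: E = 72.29, α = 8.66, σ_y = 49.00 → σ = 46.6 MPa, n = 1.05
The minimum is material D at n = 1.05.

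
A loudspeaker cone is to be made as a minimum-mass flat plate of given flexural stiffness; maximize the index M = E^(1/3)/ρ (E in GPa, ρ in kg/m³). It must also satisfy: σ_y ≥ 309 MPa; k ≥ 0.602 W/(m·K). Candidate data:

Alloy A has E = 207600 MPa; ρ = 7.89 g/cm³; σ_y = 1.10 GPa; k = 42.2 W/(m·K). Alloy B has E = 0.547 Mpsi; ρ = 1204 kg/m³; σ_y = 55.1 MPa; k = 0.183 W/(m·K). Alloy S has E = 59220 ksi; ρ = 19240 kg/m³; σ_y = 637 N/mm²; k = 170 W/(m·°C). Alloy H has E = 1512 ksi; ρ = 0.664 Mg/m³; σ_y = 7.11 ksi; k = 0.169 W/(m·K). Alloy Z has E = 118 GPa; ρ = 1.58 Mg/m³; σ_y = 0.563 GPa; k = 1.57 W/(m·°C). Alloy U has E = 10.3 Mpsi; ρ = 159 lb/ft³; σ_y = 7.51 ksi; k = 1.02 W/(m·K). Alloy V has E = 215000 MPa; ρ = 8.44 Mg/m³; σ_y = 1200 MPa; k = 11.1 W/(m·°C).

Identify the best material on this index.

alloy Z

Screen on constraints: σ_y ≥ 309 MPa; k ≥ 0.602 W/(m·K). Survivors: alloy A, alloy S, alloy Z, alloy V.
After converting to SI:
  alloy A: E = 207.6 GPa, ρ = 7890 kg/m³
  alloy S: E = 408.3 GPa, ρ = 19240 kg/m³
  alloy Z: E = 118.0 GPa, ρ = 1580 kg/m³
  alloy V: E = 215.0 GPa, ρ = 8440 kg/m³
  alloy Z: M = 3.10×10⁻³
  alloy A: M = 0.750×10⁻³
  alloy V: M = 0.710×10⁻³
  alloy S: M = 0.386×10⁻³
The maximum is for alloy Z.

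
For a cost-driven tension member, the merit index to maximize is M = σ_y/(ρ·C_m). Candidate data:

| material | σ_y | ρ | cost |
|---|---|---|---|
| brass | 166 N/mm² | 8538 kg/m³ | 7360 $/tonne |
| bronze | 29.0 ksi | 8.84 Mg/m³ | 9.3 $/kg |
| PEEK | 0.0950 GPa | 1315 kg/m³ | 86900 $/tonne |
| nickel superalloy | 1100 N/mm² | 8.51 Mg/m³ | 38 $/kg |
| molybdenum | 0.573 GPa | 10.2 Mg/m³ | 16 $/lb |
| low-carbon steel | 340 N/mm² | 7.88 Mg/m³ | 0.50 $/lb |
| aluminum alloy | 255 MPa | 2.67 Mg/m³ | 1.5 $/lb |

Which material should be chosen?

low-carbon steel

Convert each candidate to consistent units, then evaluate M:
  brass: σ_y = 166.0 MPa, ρ = 8538 kg/m³, cost = 7.360 $/kg
  bronze: σ_y = 199.9 MPa, ρ = 8840 kg/m³, cost = 9.300 $/kg
  PEEK: σ_y = 95.00 MPa, ρ = 1315 kg/m³, cost = 86.90 $/kg
  nickel superalloy: σ_y = 1100 MPa, ρ = 8510 kg/m³, cost = 38.00 $/kg
  molybdenum: σ_y = 573.0 MPa, ρ = 10200 kg/m³, cost = 35.27 $/kg
  low-carbon steel: σ_y = 340.0 MPa, ρ = 7880 kg/m³, cost = 1.102 $/kg
  aluminum alloy: σ_y = 255.0 MPa, ρ = 2670 kg/m³, cost = 3.307 $/kg
  low-carbon steel: M = 39.1 kN·m per $
  aluminum alloy: M = 28.9 kN·m per $
  nickel superalloy: M = 3.40 kN·m per $
  brass: M = 2.64 kN·m per $
  bronze: M = 2.43 kN·m per $
  molybdenum: M = 1.59 kN·m per $
  PEEK: M = 0.831 kN·m per $
Low-carbon steel has the largest M.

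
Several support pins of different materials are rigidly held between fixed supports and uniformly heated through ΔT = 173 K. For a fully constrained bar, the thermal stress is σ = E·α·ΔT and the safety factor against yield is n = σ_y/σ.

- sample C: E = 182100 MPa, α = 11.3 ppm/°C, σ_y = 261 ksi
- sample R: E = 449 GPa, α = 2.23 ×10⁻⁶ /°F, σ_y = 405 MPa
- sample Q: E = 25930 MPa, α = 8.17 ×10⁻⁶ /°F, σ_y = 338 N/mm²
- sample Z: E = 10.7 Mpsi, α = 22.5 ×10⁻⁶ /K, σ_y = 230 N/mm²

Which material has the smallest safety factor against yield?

Per material, after unit conversion:
  sample C: E = 182.1, α = 11.3, σ_y = 1800 → σ = 356 MPa, n = 5.06
  sample R: E = 449.0, α = 4.01, σ_y = 405.0 → σ = 312 MPa, n = 1.30
  sample Q: E = 25.93, α = 14.7, σ_y = 338.0 → σ = 66.0 MPa, n = 5.12
  sample Z: E = 73.77, α = 22.5, σ_y = 230.0 → σ = 287 MPa, n = 0.801
The minimum is sample Z at n = 0.801.

sample Z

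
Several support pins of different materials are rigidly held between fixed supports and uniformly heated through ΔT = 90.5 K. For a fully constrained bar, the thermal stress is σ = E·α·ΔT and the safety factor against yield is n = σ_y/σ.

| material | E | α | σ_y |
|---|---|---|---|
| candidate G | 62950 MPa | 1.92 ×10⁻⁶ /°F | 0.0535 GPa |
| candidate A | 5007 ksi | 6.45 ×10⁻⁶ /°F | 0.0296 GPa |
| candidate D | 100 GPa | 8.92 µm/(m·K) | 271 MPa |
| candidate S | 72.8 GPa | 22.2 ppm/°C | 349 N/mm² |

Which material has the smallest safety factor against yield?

Converting E to GPa, α to ×10⁻⁶/K, σ_y to MPa, then σ and n for each:
  candidate G: E = 62.95, α = 3.46, σ_y = 53.50 → σ = 19.7 MPa, n = 2.72
  candidate A: E = 34.52, α = 11.6, σ_y = 29.60 → σ = 36.3 MPa, n = 0.816
  candidate D: E = 100.0, α = 8.92, σ_y = 271.0 → σ = 80.7 MPa, n = 3.36
  candidate S: E = 72.80, α = 22.2, σ_y = 349.0 → σ = 146 MPa, n = 2.39
Smallest n: candidate A with n = 0.816.

candidate A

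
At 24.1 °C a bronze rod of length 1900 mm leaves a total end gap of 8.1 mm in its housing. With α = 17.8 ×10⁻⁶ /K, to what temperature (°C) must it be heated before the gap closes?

α·L₀·ΔT = 8.1 mm ⇒ ΔT = 8.1 / (17.8×10⁻⁶ × 1900.0) = 239.5 K.
T = 24.1 + 239.5 = 263.6 °C.

264 °C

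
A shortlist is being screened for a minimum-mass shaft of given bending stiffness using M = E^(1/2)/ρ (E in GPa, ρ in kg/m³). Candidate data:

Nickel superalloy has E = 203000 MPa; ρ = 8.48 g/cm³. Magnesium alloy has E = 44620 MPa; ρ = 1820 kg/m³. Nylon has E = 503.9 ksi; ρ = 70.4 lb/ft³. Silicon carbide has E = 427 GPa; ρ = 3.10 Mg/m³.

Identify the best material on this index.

Convert each candidate to consistent units, then evaluate M:
  nickel superalloy: E = 203.0 GPa, ρ = 8480 kg/m³
  magnesium alloy: E = 44.62 GPa, ρ = 1820 kg/m³
  nylon: E = 3.474 GPa, ρ = 1128 kg/m³
  silicon carbide: E = 427.0 GPa, ρ = 3100 kg/m³
  silicon carbide: M = 6.67×10⁻³
  magnesium alloy: M = 3.67×10⁻³
  nickel superalloy: M = 1.68×10⁻³
  nylon: M = 1.65×10⁻³
Silicon carbide ranks first.

silicon carbide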